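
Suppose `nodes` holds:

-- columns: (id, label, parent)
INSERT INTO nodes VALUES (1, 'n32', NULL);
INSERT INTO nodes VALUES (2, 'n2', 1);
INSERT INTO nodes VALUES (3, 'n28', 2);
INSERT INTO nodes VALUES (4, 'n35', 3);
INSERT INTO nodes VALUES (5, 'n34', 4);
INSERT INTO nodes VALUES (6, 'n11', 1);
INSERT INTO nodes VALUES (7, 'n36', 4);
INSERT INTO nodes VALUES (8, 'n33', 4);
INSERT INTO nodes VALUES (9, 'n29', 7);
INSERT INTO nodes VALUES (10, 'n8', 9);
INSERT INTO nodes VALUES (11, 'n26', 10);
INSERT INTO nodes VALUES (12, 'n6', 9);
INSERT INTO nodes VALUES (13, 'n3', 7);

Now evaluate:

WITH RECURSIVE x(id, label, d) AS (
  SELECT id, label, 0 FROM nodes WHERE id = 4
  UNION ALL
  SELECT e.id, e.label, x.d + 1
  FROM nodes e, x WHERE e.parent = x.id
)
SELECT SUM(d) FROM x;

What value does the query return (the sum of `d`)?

Base: id=4 (n35) at d 0.
Iteration 1: rows with parent in {4} -> n34 (id 5, d 1), n36 (id 7, d 1), n33 (id 8, d 1).
Iteration 2: rows with parent in {5,7,8} -> n29 (id 9, d 2), n3 (id 13, d 2).
Iteration 3: rows with parent in {9,13} -> n8 (id 10, d 3), n6 (id 12, d 3).
Iteration 4: rows with parent in {10,12} -> n26 (id 11, d 4).
Iteration 5: no rows with parent in {11}; recursion stops.
SUM(d) = 0 + 1 + 1 + 1 + 2 + 2 + 3 + 3 + 4 = 17.

17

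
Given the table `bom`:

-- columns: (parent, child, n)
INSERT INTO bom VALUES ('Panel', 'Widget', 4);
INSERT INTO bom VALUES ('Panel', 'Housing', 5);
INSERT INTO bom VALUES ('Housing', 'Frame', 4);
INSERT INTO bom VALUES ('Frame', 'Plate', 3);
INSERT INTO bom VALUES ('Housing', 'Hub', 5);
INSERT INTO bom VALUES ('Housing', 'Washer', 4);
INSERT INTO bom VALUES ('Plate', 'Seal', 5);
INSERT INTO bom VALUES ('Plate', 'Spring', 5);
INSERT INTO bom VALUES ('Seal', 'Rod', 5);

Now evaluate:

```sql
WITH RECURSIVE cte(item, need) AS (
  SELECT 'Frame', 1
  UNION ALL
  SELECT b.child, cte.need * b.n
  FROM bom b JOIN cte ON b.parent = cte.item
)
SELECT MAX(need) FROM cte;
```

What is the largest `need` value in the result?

75

Base: (Frame, need=1).
Iteration 1: components of {Frame} -> Plate = 1*3 = 3.
Iteration 2: components of {Plate} -> Seal = 3*5 = 15, Spring = 3*5 = 15.
Iteration 3: components of {Seal,Spring} -> Rod = 15*5 = 75.
Iteration 4: no further components; recursion stops.
need values: 1, 3, 15, 15, 75; the maximum is 75.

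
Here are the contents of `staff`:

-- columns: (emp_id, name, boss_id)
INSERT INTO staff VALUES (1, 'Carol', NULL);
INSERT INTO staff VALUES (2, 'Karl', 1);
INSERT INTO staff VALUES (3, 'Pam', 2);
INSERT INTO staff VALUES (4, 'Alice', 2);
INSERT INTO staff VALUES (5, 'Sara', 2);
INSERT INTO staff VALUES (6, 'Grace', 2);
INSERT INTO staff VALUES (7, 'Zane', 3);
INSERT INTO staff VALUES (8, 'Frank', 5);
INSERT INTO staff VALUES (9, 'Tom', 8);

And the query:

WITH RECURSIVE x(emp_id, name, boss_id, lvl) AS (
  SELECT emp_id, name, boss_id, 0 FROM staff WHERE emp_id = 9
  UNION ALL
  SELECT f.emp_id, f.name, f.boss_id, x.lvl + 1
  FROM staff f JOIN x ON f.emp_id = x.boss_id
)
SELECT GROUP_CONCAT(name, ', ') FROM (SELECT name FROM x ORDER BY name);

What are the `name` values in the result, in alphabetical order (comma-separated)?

Base: emp_id=9 (Tom), boss_id=8, lvl 0.
Iteration 1: join on emp_id=8 -> Frank (id 8, boss_id=5, lvl 1).
Iteration 2: join on emp_id=5 -> Sara (id 5, boss_id=2, lvl 2).
Iteration 3: join on emp_id=2 -> Karl (id 2, boss_id=1, lvl 3).
Iteration 4: join on emp_id=1 -> Carol (id 1, boss_id=NULL, lvl 4).
Iteration 5: boss_id is NULL; no match; recursion stops.

Carol, Frank, Karl, Sara, Tom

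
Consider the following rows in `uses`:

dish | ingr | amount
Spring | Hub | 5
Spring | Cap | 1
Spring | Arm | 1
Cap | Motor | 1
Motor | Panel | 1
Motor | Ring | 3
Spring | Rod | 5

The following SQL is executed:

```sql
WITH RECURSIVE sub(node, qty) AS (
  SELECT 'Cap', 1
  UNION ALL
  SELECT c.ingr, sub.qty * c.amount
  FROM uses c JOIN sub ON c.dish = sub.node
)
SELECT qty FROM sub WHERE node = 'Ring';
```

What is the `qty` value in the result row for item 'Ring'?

3

Base: (Cap, qty=1).
Iteration 1: components of {Cap} -> Motor = 1*1 = 1.
Iteration 2: components of {Motor} -> Panel = 1*1 = 1, Ring = 1*3 = 3.
Iteration 3: no further components; recursion stops.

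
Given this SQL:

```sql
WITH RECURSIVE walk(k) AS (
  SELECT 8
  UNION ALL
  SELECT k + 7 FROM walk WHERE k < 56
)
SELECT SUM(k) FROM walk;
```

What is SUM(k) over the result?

260

Base: k=8.
Iteration 1: 8 < 56 holds -> k = 8 + 7 = 15.
Iteration 2: 15 < 56 holds -> k = 15 + 7 = 22.
Iteration 3: 22 < 56 holds -> k = 22 + 7 = 29.
Iteration 4: 29 < 56 holds -> k = 29 + 7 = 36.
Iteration 5: 36 < 56 holds -> k = 36 + 7 = 43.
Iteration 6: 43 < 56 holds -> k = 43 + 7 = 50.
Iteration 7: 50 < 56 holds -> k = 50 + 7 = 57.
Iteration 8: 57 < 56 fails; recursion stops.
SUM(k) = 8 + 15 + 22 + 29 + 36 + 43 + 50 + 57 = 260.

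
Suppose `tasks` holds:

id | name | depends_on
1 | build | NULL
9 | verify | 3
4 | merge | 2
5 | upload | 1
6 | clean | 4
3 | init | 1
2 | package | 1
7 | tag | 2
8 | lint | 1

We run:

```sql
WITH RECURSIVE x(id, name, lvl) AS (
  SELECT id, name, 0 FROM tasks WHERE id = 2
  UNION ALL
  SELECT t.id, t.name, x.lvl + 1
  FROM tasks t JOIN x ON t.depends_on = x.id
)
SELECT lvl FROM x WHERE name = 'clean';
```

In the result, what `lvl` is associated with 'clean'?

Base: id=2 (package) at lvl 0.
Iteration 1: rows with depends_on in {2} -> merge (id 4, lvl 1), tag (id 7, lvl 1).
Iteration 2: rows with depends_on in {4,7} -> clean (id 6, lvl 2).
Iteration 3: no rows with depends_on in {6}; recursion stops.

2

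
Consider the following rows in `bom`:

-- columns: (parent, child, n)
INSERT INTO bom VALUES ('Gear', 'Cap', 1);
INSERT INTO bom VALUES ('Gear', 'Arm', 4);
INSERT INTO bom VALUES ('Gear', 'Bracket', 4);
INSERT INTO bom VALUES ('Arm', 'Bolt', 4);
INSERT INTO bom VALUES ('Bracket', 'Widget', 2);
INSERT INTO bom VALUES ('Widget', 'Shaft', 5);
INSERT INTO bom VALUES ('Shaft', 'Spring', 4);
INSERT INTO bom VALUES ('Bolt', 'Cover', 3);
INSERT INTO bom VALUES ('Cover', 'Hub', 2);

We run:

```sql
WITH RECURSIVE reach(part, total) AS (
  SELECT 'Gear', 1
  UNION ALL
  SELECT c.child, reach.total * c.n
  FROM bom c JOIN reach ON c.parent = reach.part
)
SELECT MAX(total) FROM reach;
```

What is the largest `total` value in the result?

160

Base: (Gear, total=1).
Iteration 1: components of {Gear} -> Arm = 1*4 = 4, Bracket = 1*4 = 4, Cap = 1*1 = 1.
Iteration 2: components of {Arm,Bracket,Cap} -> Bolt = 4*4 = 16, Widget = 4*2 = 8.
Iteration 3: components of {Bolt,Widget} -> Cover = 16*3 = 48, Shaft = 8*5 = 40.
Iteration 4: components of {Cover,Shaft} -> Hub = 48*2 = 96, Spring = 40*4 = 160.
Iteration 5: no further components; recursion stops.
total values: 1, 1, 4, 4, 16, 8, 48, 40, 96, 160; the maximum is 160.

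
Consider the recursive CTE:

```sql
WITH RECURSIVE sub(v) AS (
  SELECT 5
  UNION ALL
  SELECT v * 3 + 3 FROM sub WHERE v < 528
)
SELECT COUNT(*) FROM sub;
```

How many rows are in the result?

Base: v=5.
Iteration 1: 5 < 528 holds -> v = 5 * 3 + 3 = 18.
Iteration 2: 18 < 528 holds -> v = 18 * 3 + 3 = 57.
Iteration 3: 57 < 528 holds -> v = 57 * 3 + 3 = 174.
Iteration 4: 174 < 528 holds -> v = 174 * 3 + 3 = 525.
Iteration 5: 525 < 528 holds -> v = 525 * 3 + 3 = 1578.
Iteration 6: 1578 < 528 fails; recursion stops.
Total rows emitted: 6.

6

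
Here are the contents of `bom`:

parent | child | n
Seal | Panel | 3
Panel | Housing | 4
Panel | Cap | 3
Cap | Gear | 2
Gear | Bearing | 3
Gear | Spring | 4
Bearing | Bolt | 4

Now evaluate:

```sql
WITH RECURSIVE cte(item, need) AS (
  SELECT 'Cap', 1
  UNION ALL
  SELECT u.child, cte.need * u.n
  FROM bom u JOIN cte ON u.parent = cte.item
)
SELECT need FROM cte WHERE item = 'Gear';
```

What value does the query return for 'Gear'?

2

Base: (Cap, need=1).
Iteration 1: components of {Cap} -> Gear = 1*2 = 2.
Iteration 2: components of {Gear} -> Bearing = 2*3 = 6, Spring = 2*4 = 8.
Iteration 3: components of {Bearing,Spring} -> Bolt = 6*4 = 24.
Iteration 4: no further components; recursion stops.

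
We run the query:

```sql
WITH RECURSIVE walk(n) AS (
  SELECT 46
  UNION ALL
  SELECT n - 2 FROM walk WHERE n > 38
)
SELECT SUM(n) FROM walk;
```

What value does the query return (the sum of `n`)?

210

Base: n=46.
Iteration 1: 46 > 38 holds -> n = 46 - 2 = 44.
Iteration 2: 44 > 38 holds -> n = 44 - 2 = 42.
Iteration 3: 42 > 38 holds -> n = 42 - 2 = 40.
Iteration 4: 40 > 38 holds -> n = 40 - 2 = 38.
Iteration 5: 38 > 38 fails; recursion stops.
SUM(n) = 46 + 44 + 42 + 40 + 38 = 210.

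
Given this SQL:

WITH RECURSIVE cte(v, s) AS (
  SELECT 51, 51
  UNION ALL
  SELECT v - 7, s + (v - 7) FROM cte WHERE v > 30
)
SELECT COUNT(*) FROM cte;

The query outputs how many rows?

4

Base: v=51, s=51.
Iteration 1: 51 > 30 holds -> v = 51 - 7 = 44, s = 51 + 44 = 95.
Iteration 2: 44 > 30 holds -> v = 44 - 7 = 37, s = 95 + 37 = 132.
Iteration 3: 37 > 30 holds -> v = 37 - 7 = 30, s = 132 + 30 = 162.
Iteration 4: 30 > 30 fails; recursion stops.
Total rows emitted: 4.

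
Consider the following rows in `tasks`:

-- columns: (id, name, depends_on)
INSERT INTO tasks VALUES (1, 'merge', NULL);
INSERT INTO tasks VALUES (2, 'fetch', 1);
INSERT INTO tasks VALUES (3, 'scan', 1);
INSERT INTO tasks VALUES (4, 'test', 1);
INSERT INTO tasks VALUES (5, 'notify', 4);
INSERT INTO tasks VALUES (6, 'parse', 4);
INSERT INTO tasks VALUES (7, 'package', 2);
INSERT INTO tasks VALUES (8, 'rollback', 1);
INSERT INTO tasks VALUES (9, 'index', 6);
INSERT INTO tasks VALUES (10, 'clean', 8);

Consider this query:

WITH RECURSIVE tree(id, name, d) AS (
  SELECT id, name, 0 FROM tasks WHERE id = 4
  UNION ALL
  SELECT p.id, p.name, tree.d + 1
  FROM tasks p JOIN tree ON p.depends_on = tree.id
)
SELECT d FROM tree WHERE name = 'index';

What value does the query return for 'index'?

Base: id=4 (test) at d 0.
Iteration 1: rows with depends_on in {4} -> notify (id 5, d 1), parse (id 6, d 1).
Iteration 2: rows with depends_on in {5,6} -> index (id 9, d 2).
Iteration 3: no rows with depends_on in {9}; recursion stops.

2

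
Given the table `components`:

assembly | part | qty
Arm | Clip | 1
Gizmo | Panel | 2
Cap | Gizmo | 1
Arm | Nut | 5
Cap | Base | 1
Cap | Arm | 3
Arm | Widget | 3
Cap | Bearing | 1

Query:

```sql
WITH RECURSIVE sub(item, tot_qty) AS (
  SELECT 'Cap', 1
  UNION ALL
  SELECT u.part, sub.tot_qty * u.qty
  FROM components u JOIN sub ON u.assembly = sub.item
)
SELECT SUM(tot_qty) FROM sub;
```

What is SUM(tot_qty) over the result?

Base: (Cap, tot_qty=1).
Iteration 1: components of {Cap} -> Arm = 1*3 = 3, Base = 1*1 = 1, Bearing = 1*1 = 1, Gizmo = 1*1 = 1.
Iteration 2: components of {Arm,Base,Bearing,Gizmo} -> Clip = 3*1 = 3, Nut = 3*5 = 15, Panel = 1*2 = 2, Widget = 3*3 = 9.
Iteration 3: no further components; recursion stops.
SUM(tot_qty) = 1 + 1 + 3 + 1 + 1 + 15 + 3 + 9 + 2 = 36.

36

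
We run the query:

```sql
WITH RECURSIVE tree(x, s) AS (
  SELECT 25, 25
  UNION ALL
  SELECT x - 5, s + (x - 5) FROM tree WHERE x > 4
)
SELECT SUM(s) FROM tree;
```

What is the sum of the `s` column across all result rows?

Base: x=25, s=25.
Iteration 1: 25 > 4 holds -> x = 25 - 5 = 20, s = 25 + 20 = 45.
Iteration 2: 20 > 4 holds -> x = 20 - 5 = 15, s = 45 + 15 = 60.
Iteration 3: 15 > 4 holds -> x = 15 - 5 = 10, s = 60 + 10 = 70.
Iteration 4: 10 > 4 holds -> x = 10 - 5 = 5, s = 70 + 5 = 75.
Iteration 5: 5 > 4 holds -> x = 5 - 5 = 0, s = 75 + 0 = 75.
Iteration 6: 0 > 4 fails; recursion stops.
SUM(s) = 25 + 45 + 60 + 70 + 75 + 75 = 350.

350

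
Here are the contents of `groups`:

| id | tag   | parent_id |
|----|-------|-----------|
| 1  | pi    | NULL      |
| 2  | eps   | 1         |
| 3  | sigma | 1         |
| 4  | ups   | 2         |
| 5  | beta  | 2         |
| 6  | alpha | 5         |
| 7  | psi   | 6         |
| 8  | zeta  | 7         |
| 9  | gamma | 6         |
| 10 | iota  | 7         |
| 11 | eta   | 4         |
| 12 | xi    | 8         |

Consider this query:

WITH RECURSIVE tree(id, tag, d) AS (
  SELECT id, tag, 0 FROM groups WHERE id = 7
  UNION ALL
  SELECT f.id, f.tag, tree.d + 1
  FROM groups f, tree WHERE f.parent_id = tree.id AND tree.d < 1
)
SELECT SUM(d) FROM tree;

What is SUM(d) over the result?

Base: id=7 (psi) at d 0.
Iteration 1: rows with parent_id in {7} -> zeta (id 8, d 1), iota (id 10, d 1).
Iteration 2: d < 1 fails for all current rows; recursion stops.
SUM(d) = 0 + 1 + 1 = 2.

2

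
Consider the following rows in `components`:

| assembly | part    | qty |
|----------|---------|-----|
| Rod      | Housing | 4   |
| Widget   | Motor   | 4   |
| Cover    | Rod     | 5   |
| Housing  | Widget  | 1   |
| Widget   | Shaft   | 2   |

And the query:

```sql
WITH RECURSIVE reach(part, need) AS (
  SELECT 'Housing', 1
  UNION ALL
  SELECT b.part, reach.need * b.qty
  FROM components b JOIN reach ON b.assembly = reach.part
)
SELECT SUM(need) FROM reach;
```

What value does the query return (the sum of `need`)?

Base: (Housing, need=1).
Iteration 1: components of {Housing} -> Widget = 1*1 = 1.
Iteration 2: components of {Widget} -> Motor = 1*4 = 4, Shaft = 1*2 = 2.
Iteration 3: no further components; recursion stops.
SUM(need) = 1 + 1 + 2 + 4 = 8.

8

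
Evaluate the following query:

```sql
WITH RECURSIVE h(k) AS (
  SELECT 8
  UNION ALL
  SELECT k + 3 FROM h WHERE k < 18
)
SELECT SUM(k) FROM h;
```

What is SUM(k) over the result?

70

Base: k=8.
Iteration 1: 8 < 18 holds -> k = 8 + 3 = 11.
Iteration 2: 11 < 18 holds -> k = 11 + 3 = 14.
Iteration 3: 14 < 18 holds -> k = 14 + 3 = 17.
Iteration 4: 17 < 18 holds -> k = 17 + 3 = 20.
Iteration 5: 20 < 18 fails; recursion stops.
SUM(k) = 8 + 11 + 14 + 17 + 20 = 70.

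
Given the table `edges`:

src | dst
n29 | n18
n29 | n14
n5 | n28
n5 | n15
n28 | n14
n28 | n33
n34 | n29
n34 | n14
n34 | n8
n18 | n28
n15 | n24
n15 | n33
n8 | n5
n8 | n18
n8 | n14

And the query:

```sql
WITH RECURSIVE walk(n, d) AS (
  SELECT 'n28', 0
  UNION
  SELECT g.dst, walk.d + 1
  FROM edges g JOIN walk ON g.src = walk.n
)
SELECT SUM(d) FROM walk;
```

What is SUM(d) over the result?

2

Base: (n28, d=0).
Iteration 1: edges from {n28} -> (n14, d=1), (n33, d=1).
Iteration 2: no outgoing edges from {n14,n33}; recursion stops.
SUM(d) = 0 + 1 + 1 = 2.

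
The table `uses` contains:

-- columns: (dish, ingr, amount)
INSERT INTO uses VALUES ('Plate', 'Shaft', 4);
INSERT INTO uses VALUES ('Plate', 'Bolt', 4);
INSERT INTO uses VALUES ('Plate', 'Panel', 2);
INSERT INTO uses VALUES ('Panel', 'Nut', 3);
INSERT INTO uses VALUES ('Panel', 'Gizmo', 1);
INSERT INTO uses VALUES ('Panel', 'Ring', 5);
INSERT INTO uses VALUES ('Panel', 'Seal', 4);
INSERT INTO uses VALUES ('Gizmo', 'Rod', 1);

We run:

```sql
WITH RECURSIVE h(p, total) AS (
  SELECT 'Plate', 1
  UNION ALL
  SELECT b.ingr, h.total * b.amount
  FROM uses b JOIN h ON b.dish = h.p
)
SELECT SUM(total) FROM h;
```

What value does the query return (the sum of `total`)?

Base: (Plate, total=1).
Iteration 1: components of {Plate} -> Bolt = 1*4 = 4, Panel = 1*2 = 2, Shaft = 1*4 = 4.
Iteration 2: components of {Bolt,Panel,Shaft} -> Gizmo = 2*1 = 2, Nut = 2*3 = 6, Ring = 2*5 = 10, Seal = 2*4 = 8.
Iteration 3: components of {Gizmo,Nut,Ring,Seal} -> Rod = 2*1 = 2.
Iteration 4: no further components; recursion stops.
SUM(total) = 1 + 4 + 4 + 2 + 6 + 2 + 10 + 8 + 2 = 39.

39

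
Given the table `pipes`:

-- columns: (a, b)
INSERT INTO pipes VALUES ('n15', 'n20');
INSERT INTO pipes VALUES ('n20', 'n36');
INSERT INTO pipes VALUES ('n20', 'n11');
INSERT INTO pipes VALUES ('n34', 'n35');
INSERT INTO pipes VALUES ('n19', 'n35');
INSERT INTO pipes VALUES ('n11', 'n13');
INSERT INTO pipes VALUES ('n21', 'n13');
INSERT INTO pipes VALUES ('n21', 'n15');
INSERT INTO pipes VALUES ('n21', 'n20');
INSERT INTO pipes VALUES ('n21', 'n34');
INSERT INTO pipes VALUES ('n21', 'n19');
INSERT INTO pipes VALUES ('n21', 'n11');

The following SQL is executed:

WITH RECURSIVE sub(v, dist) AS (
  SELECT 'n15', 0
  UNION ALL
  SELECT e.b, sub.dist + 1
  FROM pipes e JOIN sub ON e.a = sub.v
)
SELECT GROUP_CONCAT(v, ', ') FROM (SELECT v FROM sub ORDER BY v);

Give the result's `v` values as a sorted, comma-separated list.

n11, n13, n15, n20, n36

Base: (n15, dist=0).
Iteration 1: edges from {n15} -> (n20, dist=1).
Iteration 2: edges from {n20} -> (n11, dist=2), (n36, dist=2).
Iteration 3: edges from {n11,n36} -> (n13, dist=3).
Iteration 4: no outgoing edges from {n13}; recursion stops.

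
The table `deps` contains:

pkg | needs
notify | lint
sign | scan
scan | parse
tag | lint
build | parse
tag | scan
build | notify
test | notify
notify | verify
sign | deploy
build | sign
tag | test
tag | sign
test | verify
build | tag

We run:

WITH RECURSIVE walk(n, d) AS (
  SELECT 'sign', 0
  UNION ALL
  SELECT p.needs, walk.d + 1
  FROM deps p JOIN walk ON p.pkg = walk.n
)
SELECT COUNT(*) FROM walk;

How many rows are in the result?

Base: (sign, d=0).
Iteration 1: edges from {sign} -> (deploy, d=1), (scan, d=1).
Iteration 2: edges from {deploy,scan} -> (parse, d=2).
Iteration 3: no outgoing edges from {parse}; recursion stops.
Total rows emitted: 4.

4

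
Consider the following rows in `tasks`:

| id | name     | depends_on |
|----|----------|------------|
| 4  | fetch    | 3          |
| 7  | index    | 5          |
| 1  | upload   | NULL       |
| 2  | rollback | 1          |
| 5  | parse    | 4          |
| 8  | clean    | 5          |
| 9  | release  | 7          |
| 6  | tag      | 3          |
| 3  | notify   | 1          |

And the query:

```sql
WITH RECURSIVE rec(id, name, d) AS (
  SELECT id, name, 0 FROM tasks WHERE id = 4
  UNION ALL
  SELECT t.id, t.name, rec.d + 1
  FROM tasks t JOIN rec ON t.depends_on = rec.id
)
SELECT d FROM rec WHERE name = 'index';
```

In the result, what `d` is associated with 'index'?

2

Base: id=4 (fetch) at d 0.
Iteration 1: rows with depends_on in {4} -> parse (id 5, d 1).
Iteration 2: rows with depends_on in {5} -> index (id 7, d 2), clean (id 8, d 2).
Iteration 3: rows with depends_on in {7,8} -> release (id 9, d 3).
Iteration 4: no rows with depends_on in {9}; recursion stops.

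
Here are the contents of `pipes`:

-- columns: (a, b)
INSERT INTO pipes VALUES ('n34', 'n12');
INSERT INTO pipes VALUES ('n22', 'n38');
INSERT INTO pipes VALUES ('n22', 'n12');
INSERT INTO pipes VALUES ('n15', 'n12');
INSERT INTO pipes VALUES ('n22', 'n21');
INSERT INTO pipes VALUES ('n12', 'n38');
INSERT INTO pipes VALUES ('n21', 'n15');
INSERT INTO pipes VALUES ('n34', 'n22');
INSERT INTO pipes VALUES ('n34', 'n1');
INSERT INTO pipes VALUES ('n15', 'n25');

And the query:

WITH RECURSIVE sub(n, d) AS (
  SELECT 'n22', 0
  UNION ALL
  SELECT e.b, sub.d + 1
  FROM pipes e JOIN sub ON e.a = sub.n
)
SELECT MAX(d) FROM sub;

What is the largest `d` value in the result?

4

Base: (n22, d=0).
Iteration 1: edges from {n22} -> (n12, d=1), (n21, d=1), (n38, d=1).
Iteration 2: edges from {n12,n21,n38} -> (n15, d=2), (n38, d=2).
Iteration 3: edges from {n15,n38} -> (n12, d=3), (n25, d=3).
Iteration 4: edges from {n12,n25} -> (n38, d=4).
Iteration 5: no outgoing edges from {n38}; recursion stops.
d values: 0, 1, 1, 1, 2, 2, 3, 3, 4; the maximum is 4.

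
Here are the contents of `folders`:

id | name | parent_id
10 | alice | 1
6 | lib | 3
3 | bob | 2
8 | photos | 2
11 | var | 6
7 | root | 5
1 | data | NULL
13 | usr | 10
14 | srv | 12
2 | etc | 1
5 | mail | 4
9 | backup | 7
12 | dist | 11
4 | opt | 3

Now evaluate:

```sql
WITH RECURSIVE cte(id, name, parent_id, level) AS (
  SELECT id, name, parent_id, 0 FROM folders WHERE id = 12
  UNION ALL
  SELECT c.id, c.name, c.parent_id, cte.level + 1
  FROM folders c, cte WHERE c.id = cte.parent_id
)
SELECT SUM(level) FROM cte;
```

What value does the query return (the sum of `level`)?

15

Base: id=12 (dist), parent_id=11, level 0.
Iteration 1: join on id=11 -> var (id 11, parent_id=6, level 1).
Iteration 2: join on id=6 -> lib (id 6, parent_id=3, level 2).
Iteration 3: join on id=3 -> bob (id 3, parent_id=2, level 3).
Iteration 4: join on id=2 -> etc (id 2, parent_id=1, level 4).
Iteration 5: join on id=1 -> data (id 1, parent_id=NULL, level 5).
Iteration 6: parent_id is NULL; no match; recursion stops.
SUM(level) = 0 + 1 + 2 + 3 + 4 + 5 = 15.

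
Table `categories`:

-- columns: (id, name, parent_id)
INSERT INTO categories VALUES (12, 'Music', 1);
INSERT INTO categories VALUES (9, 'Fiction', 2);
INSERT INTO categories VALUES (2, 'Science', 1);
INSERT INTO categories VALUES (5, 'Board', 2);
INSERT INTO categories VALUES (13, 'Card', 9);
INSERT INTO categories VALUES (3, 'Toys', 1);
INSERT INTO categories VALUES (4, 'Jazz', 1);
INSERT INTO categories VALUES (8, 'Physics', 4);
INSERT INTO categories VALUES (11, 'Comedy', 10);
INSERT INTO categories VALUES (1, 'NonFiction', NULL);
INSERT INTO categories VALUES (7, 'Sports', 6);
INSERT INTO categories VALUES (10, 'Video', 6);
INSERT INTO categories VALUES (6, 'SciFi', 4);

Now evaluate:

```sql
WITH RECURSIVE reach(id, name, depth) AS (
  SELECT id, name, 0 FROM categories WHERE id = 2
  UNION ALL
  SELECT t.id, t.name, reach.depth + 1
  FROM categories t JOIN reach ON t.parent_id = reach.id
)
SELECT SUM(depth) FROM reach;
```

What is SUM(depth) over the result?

Base: id=2 (Science) at depth 0.
Iteration 1: rows with parent_id in {2} -> Board (id 5, depth 1), Fiction (id 9, depth 1).
Iteration 2: rows with parent_id in {5,9} -> Card (id 13, depth 2).
Iteration 3: no rows with parent_id in {13}; recursion stops.
SUM(depth) = 0 + 1 + 1 + 2 = 4.

4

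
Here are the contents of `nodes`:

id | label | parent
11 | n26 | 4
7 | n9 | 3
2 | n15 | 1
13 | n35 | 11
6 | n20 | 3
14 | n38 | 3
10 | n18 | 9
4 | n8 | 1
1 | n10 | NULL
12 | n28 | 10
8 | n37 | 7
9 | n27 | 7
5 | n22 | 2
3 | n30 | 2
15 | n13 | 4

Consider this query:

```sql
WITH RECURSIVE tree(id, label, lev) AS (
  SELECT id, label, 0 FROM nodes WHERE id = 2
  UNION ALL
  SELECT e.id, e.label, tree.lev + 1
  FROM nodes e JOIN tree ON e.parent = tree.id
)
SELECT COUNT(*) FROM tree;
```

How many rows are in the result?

Base: id=2 (n15) at lev 0.
Iteration 1: rows with parent in {2} -> n30 (id 3, lev 1), n22 (id 5, lev 1).
Iteration 2: rows with parent in {3,5} -> n20 (id 6, lev 2), n9 (id 7, lev 2), n38 (id 14, lev 2).
Iteration 3: rows with parent in {6,7,14} -> n37 (id 8, lev 3), n27 (id 9, lev 3).
Iteration 4: rows with parent in {8,9} -> n18 (id 10, lev 4).
Iteration 5: rows with parent in {10} -> n28 (id 12, lev 5).
Iteration 6: no rows with parent in {12}; recursion stops.
Total rows emitted: 10.

10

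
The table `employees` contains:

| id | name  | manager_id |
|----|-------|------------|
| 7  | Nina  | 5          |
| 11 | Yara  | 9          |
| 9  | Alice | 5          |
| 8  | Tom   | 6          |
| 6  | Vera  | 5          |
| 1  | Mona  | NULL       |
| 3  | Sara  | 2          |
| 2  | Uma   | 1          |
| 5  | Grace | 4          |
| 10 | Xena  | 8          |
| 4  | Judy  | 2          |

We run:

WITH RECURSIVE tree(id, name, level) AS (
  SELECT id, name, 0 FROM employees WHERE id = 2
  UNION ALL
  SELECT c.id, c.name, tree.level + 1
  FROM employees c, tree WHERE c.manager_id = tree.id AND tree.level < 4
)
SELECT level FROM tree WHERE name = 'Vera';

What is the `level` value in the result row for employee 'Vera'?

3

Base: id=2 (Uma) at level 0.
Iteration 1: rows with manager_id in {2} -> Sara (id 3, level 1), Judy (id 4, level 1).
Iteration 2: rows with manager_id in {3,4} -> Grace (id 5, level 2).
Iteration 3: rows with manager_id in {5} -> Vera (id 6, level 3), Nina (id 7, level 3), Alice (id 9, level 3).
Iteration 4: rows with manager_id in {6,7,9} -> Tom (id 8, level 4), Yara (id 11, level 4).
Iteration 5: level < 4 fails for all current rows; recursion stops.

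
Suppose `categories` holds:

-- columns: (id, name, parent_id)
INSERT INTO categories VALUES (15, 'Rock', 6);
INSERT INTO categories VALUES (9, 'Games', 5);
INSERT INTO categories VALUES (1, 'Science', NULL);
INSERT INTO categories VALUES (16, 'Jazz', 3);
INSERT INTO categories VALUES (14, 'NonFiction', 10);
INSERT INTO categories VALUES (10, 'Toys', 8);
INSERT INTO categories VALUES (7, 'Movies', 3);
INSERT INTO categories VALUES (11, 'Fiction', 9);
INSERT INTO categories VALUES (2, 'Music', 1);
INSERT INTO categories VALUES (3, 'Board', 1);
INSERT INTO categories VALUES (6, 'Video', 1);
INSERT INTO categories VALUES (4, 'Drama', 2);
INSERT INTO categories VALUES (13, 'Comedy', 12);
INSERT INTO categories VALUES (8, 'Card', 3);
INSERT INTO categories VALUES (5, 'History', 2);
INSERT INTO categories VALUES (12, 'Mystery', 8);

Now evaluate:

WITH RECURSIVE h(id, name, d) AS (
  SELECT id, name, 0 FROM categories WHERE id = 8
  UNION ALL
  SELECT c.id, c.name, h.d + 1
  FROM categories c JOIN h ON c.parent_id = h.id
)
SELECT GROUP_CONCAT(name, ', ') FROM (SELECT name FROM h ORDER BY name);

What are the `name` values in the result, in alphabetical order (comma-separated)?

Card, Comedy, Mystery, NonFiction, Toys

Base: id=8 (Card) at d 0.
Iteration 1: rows with parent_id in {8} -> Toys (id 10, d 1), Mystery (id 12, d 1).
Iteration 2: rows with parent_id in {10,12} -> Comedy (id 13, d 2), NonFiction (id 14, d 2).
Iteration 3: no rows with parent_id in {13,14}; recursion stops.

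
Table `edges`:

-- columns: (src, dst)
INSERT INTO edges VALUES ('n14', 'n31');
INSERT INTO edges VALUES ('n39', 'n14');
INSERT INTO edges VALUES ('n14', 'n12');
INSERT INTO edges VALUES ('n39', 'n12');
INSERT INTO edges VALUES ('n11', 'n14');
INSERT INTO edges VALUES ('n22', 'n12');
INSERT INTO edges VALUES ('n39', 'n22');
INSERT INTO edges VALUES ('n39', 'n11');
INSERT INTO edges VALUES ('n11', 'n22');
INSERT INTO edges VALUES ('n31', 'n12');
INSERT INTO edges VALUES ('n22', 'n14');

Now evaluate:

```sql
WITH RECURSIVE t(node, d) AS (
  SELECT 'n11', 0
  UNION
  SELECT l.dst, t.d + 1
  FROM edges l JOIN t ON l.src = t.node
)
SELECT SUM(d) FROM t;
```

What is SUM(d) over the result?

Base: (n11, d=0).
Iteration 1: edges from {n11} -> (n14, d=1), (n22, d=1).
Iteration 2: edges from {n14,n22} -> (n12, d=2), (n14, d=2), (n31, d=2). [UNION drops 1 duplicate row(s)]
Iteration 3: edges from {n12,n14,n31} -> (n12, d=3), (n31, d=3). [UNION drops 1 duplicate row(s)]
Iteration 4: edges from {n12,n31} -> (n12, d=4).
Iteration 5: no outgoing edges from {n12}; recursion stops.
SUM(d) = 0 + 1 + 1 + 2 + 2 + 2 + 3 + 3 + 4 = 18.

18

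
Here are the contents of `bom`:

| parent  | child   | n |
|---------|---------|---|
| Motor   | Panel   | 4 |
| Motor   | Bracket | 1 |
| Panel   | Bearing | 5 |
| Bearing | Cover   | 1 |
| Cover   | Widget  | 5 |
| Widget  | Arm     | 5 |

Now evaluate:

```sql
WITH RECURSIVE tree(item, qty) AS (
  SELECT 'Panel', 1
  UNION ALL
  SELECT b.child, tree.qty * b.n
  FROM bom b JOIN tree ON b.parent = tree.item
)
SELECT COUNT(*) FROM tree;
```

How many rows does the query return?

5

Base: (Panel, qty=1).
Iteration 1: components of {Panel} -> Bearing = 1*5 = 5.
Iteration 2: components of {Bearing} -> Cover = 5*1 = 5.
Iteration 3: components of {Cover} -> Widget = 5*5 = 25.
Iteration 4: components of {Widget} -> Arm = 25*5 = 125.
Iteration 5: no further components; recursion stops.
Total rows emitted: 5.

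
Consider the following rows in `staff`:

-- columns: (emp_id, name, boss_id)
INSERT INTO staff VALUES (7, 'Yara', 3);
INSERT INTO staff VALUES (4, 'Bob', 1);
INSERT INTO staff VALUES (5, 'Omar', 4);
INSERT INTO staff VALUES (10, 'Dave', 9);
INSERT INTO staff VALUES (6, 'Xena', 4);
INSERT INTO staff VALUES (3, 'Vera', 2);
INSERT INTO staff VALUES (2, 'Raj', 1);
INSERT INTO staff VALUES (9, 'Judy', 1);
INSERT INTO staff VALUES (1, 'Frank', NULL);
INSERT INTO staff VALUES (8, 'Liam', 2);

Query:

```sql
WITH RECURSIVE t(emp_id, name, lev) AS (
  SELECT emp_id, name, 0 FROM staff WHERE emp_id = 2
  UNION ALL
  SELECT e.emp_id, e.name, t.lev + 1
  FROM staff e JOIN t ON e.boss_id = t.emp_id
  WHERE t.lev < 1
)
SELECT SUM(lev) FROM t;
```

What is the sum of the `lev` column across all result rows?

2

Base: emp_id=2 (Raj) at lev 0.
Iteration 1: rows with boss_id in {2} -> Vera (id 3, lev 1), Liam (id 8, lev 1).
Iteration 2: lev < 1 fails for all current rows; recursion stops.
SUM(lev) = 0 + 1 + 1 = 2.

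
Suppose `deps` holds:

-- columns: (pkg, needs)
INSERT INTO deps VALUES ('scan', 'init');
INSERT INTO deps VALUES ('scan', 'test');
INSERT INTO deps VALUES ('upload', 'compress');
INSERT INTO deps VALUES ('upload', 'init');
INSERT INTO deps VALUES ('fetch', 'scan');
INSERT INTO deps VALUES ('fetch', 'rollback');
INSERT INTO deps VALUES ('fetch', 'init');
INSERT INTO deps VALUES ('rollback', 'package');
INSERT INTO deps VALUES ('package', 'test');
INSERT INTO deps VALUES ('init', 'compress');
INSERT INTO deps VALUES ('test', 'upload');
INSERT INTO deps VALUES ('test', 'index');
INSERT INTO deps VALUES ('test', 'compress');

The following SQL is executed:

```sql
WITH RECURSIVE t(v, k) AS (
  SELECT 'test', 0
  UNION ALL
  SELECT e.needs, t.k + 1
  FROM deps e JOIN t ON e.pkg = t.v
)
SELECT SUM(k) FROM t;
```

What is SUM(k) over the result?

Base: (test, k=0).
Iteration 1: edges from {test} -> (compress, k=1), (index, k=1), (upload, k=1).
Iteration 2: edges from {compress,index,upload} -> (compress, k=2), (init, k=2).
Iteration 3: edges from {compress,init} -> (compress, k=3).
Iteration 4: no outgoing edges from {compress}; recursion stops.
SUM(k) = 0 + 1 + 1 + 1 + 2 + 2 + 3 = 10.

10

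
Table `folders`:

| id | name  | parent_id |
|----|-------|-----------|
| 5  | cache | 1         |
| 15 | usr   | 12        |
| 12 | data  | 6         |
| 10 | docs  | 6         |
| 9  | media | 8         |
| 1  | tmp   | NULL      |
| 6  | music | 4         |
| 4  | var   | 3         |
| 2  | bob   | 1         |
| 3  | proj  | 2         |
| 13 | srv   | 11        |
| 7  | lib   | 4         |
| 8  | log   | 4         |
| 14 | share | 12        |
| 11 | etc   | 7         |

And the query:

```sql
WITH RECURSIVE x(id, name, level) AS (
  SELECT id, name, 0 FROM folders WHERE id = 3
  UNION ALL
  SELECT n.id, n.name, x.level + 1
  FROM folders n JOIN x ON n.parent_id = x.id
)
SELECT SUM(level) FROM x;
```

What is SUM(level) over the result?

31

Base: id=3 (proj) at level 0.
Iteration 1: rows with parent_id in {3} -> var (id 4, level 1).
Iteration 2: rows with parent_id in {4} -> music (id 6, level 2), lib (id 7, level 2), log (id 8, level 2).
Iteration 3: rows with parent_id in {6,7,8} -> media (id 9, level 3), docs (id 10, level 3), etc (id 11, level 3), data (id 12, level 3).
Iteration 4: rows with parent_id in {9,10,11,12} -> srv (id 13, level 4), share (id 14, level 4), usr (id 15, level 4).
Iteration 5: no rows with parent_id in {13,14,15}; recursion stops.
SUM(level) = 0 + 1 + 2 + 2 + 2 + 3 + 3 + 3 + 3 + 4 + 4 + 4 = 31.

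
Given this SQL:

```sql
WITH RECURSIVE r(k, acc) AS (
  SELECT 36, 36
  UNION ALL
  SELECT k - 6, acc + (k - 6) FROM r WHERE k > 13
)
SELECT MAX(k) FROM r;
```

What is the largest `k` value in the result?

36

Base: k=36, acc=36.
Iteration 1: 36 > 13 holds -> k = 36 - 6 = 30, acc = 36 + 30 = 66.
Iteration 2: 30 > 13 holds -> k = 30 - 6 = 24, acc = 66 + 24 = 90.
Iteration 3: 24 > 13 holds -> k = 24 - 6 = 18, acc = 90 + 18 = 108.
Iteration 4: 18 > 13 holds -> k = 18 - 6 = 12, acc = 108 + 12 = 120.
Iteration 5: 12 > 13 fails; recursion stops.
k values: 36, 30, 24, 18, 12; the maximum is 36.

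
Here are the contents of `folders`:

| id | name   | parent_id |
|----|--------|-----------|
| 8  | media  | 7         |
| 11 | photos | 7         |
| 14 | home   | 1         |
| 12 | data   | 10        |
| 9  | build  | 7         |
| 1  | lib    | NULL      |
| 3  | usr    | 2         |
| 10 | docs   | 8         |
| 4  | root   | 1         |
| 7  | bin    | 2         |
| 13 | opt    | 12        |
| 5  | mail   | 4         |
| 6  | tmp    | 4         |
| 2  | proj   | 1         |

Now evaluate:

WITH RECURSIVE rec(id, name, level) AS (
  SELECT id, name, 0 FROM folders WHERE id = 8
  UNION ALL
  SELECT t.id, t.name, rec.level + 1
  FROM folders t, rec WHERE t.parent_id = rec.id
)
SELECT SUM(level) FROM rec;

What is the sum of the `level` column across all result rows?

Base: id=8 (media) at level 0.
Iteration 1: rows with parent_id in {8} -> docs (id 10, level 1).
Iteration 2: rows with parent_id in {10} -> data (id 12, level 2).
Iteration 3: rows with parent_id in {12} -> opt (id 13, level 3).
Iteration 4: no rows with parent_id in {13}; recursion stops.
SUM(level) = 0 + 1 + 2 + 3 = 6.

6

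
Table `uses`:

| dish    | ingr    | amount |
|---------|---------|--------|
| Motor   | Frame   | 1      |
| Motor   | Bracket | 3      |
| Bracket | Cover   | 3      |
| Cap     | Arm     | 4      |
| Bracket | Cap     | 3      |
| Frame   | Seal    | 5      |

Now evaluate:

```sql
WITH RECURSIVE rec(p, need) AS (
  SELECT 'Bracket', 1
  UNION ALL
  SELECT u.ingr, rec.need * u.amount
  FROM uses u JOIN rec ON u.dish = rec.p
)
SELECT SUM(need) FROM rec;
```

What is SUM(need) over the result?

Base: (Bracket, need=1).
Iteration 1: components of {Bracket} -> Cap = 1*3 = 3, Cover = 1*3 = 3.
Iteration 2: components of {Cap,Cover} -> Arm = 3*4 = 12.
Iteration 3: no further components; recursion stops.
SUM(need) = 1 + 3 + 3 + 12 = 19.

19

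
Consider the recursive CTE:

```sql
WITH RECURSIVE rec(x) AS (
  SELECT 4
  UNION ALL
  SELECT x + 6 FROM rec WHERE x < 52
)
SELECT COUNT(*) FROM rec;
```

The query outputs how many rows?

Base: x=4.
Iteration 1: 4 < 52 holds -> x = 4 + 6 = 10.
Iteration 2: 10 < 52 holds -> x = 10 + 6 = 16.
Iteration 3: 16 < 52 holds -> x = 16 + 6 = 22.
Iteration 4: 22 < 52 holds -> x = 22 + 6 = 28.
Iteration 5: 28 < 52 holds -> x = 28 + 6 = 34.
Iteration 6: 34 < 52 holds -> x = 34 + 6 = 40.
Iteration 7: 40 < 52 holds -> x = 40 + 6 = 46.
Iteration 8: 46 < 52 holds -> x = 46 + 6 = 52.
Iteration 9: 52 < 52 fails; recursion stops.
Total rows emitted: 9.

9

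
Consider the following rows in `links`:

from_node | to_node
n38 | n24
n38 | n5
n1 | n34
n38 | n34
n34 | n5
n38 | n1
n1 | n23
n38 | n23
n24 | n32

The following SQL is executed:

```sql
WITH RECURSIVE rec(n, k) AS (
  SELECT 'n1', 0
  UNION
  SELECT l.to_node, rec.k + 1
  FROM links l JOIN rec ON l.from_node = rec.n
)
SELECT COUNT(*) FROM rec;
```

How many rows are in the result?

4

Base: (n1, k=0).
Iteration 1: edges from {n1} -> (n23, k=1), (n34, k=1).
Iteration 2: edges from {n23,n34} -> (n5, k=2).
Iteration 3: no outgoing edges from {n5}; recursion stops.
Total rows emitted: 4.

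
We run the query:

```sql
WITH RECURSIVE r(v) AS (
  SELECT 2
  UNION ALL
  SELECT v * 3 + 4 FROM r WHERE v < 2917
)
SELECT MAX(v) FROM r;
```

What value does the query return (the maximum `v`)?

8746

Base: v=2.
Iteration 1: 2 < 2917 holds -> v = 2 * 3 + 4 = 10.
Iteration 2: 10 < 2917 holds -> v = 10 * 3 + 4 = 34.
Iteration 3: 34 < 2917 holds -> v = 34 * 3 + 4 = 106.
Iteration 4: 106 < 2917 holds -> v = 106 * 3 + 4 = 322.
Iteration 5: 322 < 2917 holds -> v = 322 * 3 + 4 = 970.
Iteration 6: 970 < 2917 holds -> v = 970 * 3 + 4 = 2914.
Iteration 7: 2914 < 2917 holds -> v = 2914 * 3 + 4 = 8746.
Iteration 8: 8746 < 2917 fails; recursion stops.
v values: 2, 10, 34, 106, 322, 970, 2914, 8746; the maximum is 8746.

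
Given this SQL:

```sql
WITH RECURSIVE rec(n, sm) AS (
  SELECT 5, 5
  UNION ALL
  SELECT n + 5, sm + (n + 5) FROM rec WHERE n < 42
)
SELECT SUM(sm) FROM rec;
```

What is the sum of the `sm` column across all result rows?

825

Base: n=5, sm=5.
Iteration 1: 5 < 42 holds -> n = 5 + 5 = 10, sm = 5 + 10 = 15.
Iteration 2: 10 < 42 holds -> n = 10 + 5 = 15, sm = 15 + 15 = 30.
Iteration 3: 15 < 42 holds -> n = 15 + 5 = 20, sm = 30 + 20 = 50.
Iteration 4: 20 < 42 holds -> n = 20 + 5 = 25, sm = 50 + 25 = 75.
Iteration 5: 25 < 42 holds -> n = 25 + 5 = 30, sm = 75 + 30 = 105.
Iteration 6: 30 < 42 holds -> n = 30 + 5 = 35, sm = 105 + 35 = 140.
Iteration 7: 35 < 42 holds -> n = 35 + 5 = 40, sm = 140 + 40 = 180.
Iteration 8: 40 < 42 holds -> n = 40 + 5 = 45, sm = 180 + 45 = 225.
Iteration 9: 45 < 42 fails; recursion stops.
SUM(sm) = 5 + 15 + 30 + 50 + 75 + 105 + 140 + 180 + 225 = 825.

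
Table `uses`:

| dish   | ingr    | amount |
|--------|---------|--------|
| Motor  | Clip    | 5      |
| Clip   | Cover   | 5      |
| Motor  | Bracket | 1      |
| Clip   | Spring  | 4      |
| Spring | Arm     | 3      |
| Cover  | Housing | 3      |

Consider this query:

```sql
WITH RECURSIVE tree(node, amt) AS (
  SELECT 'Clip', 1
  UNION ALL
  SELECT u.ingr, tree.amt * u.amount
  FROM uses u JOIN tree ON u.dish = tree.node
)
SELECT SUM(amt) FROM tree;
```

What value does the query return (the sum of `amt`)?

Base: (Clip, amt=1).
Iteration 1: components of {Clip} -> Cover = 1*5 = 5, Spring = 1*4 = 4.
Iteration 2: components of {Cover,Spring} -> Arm = 4*3 = 12, Housing = 5*3 = 15.
Iteration 3: no further components; recursion stops.
SUM(amt) = 1 + 5 + 4 + 15 + 12 = 37.

37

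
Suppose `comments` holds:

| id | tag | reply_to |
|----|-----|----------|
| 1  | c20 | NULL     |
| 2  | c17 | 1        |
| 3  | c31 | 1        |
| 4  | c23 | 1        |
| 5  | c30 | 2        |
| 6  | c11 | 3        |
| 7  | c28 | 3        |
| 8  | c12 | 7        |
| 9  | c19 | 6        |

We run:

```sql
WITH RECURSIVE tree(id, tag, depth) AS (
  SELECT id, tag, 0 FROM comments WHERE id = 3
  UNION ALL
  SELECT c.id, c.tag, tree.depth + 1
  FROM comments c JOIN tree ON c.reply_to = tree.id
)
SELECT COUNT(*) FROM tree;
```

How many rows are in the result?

5

Base: id=3 (c31) at depth 0.
Iteration 1: rows with reply_to in {3} -> c11 (id 6, depth 1), c28 (id 7, depth 1).
Iteration 2: rows with reply_to in {6,7} -> c12 (id 8, depth 2), c19 (id 9, depth 2).
Iteration 3: no rows with reply_to in {8,9}; recursion stops.
Total rows emitted: 5.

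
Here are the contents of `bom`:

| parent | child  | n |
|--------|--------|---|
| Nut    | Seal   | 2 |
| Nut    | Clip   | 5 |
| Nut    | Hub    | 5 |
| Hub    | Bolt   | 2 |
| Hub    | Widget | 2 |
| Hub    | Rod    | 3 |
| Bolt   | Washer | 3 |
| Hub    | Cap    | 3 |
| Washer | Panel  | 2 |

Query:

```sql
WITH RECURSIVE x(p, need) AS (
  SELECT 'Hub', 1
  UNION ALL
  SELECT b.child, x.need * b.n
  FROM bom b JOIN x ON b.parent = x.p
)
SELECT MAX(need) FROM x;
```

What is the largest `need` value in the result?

12

Base: (Hub, need=1).
Iteration 1: components of {Hub} -> Bolt = 1*2 = 2, Cap = 1*3 = 3, Rod = 1*3 = 3, Widget = 1*2 = 2.
Iteration 2: components of {Bolt,Cap,Rod,Widget} -> Washer = 2*3 = 6.
Iteration 3: components of {Washer} -> Panel = 6*2 = 12.
Iteration 4: no further components; recursion stops.
need values: 1, 2, 2, 3, 3, 6, 12; the maximum is 12.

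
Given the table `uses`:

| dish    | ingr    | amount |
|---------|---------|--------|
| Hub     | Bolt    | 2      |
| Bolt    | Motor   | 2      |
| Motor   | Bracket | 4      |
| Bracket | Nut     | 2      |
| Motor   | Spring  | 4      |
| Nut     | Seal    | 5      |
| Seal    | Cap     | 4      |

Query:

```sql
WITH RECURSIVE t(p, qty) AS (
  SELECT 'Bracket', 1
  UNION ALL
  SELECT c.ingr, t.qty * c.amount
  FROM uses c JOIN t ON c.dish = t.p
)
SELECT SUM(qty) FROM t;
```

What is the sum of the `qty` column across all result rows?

53

Base: (Bracket, qty=1).
Iteration 1: components of {Bracket} -> Nut = 1*2 = 2.
Iteration 2: components of {Nut} -> Seal = 2*5 = 10.
Iteration 3: components of {Seal} -> Cap = 10*4 = 40.
Iteration 4: no further components; recursion stops.
SUM(qty) = 1 + 2 + 10 + 40 = 53.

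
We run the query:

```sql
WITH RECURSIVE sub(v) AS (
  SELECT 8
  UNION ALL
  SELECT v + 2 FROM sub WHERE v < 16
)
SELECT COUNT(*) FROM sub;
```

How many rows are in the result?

5

Base: v=8.
Iteration 1: 8 < 16 holds -> v = 8 + 2 = 10.
Iteration 2: 10 < 16 holds -> v = 10 + 2 = 12.
Iteration 3: 12 < 16 holds -> v = 12 + 2 = 14.
Iteration 4: 14 < 16 holds -> v = 14 + 2 = 16.
Iteration 5: 16 < 16 fails; recursion stops.
Total rows emitted: 5.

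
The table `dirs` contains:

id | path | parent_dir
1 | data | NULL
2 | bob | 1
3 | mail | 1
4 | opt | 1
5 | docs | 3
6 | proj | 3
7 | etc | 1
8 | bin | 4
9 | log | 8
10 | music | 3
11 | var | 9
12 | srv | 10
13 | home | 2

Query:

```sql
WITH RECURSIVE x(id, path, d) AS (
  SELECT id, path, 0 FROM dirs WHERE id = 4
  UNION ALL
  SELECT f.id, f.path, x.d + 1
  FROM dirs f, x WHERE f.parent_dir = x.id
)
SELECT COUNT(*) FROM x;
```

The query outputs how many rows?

Base: id=4 (opt) at d 0.
Iteration 1: rows with parent_dir in {4} -> bin (id 8, d 1).
Iteration 2: rows with parent_dir in {8} -> log (id 9, d 2).
Iteration 3: rows with parent_dir in {9} -> var (id 11, d 3).
Iteration 4: no rows with parent_dir in {11}; recursion stops.
Total rows emitted: 4.

4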